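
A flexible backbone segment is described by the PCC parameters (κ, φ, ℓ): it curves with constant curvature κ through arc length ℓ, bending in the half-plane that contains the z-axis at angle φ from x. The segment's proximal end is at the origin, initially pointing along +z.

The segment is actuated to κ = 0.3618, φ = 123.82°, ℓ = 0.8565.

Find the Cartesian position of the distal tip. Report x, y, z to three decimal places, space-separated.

-0.073 0.109 0.843

θ = κ·ℓ = 0.3618 × 0.8565 = 0.30988 rad
ρ = (1 − cos θ)/κ = (1 − 0.95237)/0.3618 = 0.13165
z = sin θ / κ = 0.30495/0.3618 = 0.84286
x = ρ cos φ = 0.13165 × cos(123.82°) = -0.07327
y = ρ sin φ = 0.13165 × sin(123.82°) = 0.10937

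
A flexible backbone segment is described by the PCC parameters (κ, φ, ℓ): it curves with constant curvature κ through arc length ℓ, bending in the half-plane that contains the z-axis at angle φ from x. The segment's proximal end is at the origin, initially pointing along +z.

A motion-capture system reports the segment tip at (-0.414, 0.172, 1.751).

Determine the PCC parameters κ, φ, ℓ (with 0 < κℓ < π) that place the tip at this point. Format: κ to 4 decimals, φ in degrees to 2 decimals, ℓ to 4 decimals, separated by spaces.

ρ = √(x²+y²) = √(-0.414² + 0.172²) = 0.44831
φ = atan2(y, x) mod 360° = atan2(0.172, -0.414) = 157.4391°
|p|² = ρ² + z² = 0.44831² + 1.751² = 3.26698
κ = 2ρ / |p|² = 2×0.44831 / 3.26698 = 0.27445
θ = 2·atan2(ρ, z) = 2·atan2(0.44831, 1.751) = 0.50129 rad
ℓ = θ/κ = 0.50129/0.27445 = 1.82654

0.2744 157.44 1.8265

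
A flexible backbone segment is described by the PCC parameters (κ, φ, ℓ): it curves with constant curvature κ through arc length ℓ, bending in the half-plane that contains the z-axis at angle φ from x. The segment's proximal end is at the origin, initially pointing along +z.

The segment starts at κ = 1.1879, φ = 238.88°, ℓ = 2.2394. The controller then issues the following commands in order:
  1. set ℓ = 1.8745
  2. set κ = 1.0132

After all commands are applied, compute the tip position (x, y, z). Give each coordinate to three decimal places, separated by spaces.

-0.675 -1.117 0.934

initial: κ=1.1879, φ=238.88°, ℓ=2.2394
cmd 1: set ℓ=1.8745 → (κ,φ,ℓ)=(1.1879,238.88°,1.8745) → tip=(-0.7004,-1.1602,0.6671)
cmd 2: set κ=1.0132 → (κ,φ,ℓ)=(1.0132,238.88°,1.8745) → tip=(-0.6746,-1.1175,0.9342)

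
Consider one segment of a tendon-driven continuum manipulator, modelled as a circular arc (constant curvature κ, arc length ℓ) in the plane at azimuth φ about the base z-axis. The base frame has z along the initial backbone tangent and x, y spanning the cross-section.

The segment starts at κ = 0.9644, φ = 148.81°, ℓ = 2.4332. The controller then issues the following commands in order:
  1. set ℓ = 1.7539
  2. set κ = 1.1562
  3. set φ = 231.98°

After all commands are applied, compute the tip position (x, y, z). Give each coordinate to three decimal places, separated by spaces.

initial: κ=0.9644, φ=148.81°, ℓ=2.4332
cmd 1: set ℓ=1.7539 → (κ,φ,ℓ)=(0.9644,148.81°,1.7539) → tip=(-0.9938,0.6016,1.0294)
cmd 2: set κ=1.1562 → (κ,φ,ℓ)=(1.1562,148.81°,1.7539) → tip=(-1.0664,0.6456,0.7761)
cmd 3: set φ=231.98° → (κ,φ,ℓ)=(1.1562,231.98°,1.7539) → tip=(-0.7678,-0.9821,0.7761)

-0.768 -0.982 0.776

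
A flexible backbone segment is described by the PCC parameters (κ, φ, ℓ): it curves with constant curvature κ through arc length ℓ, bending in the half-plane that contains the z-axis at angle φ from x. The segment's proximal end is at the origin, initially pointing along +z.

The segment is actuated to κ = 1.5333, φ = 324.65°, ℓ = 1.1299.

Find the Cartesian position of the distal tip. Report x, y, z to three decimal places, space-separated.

θ = κ·ℓ = 1.5333 × 1.1299 = 1.73248 rad
ρ = (1 − cos θ)/κ = (1 − -0.16098)/1.5333 = 0.75717
z = sin θ / κ = 0.98696/1.5333 = 0.64368
x = ρ cos φ = 0.75717 × cos(324.65°) = 0.61758
y = ρ sin φ = 0.75717 × sin(324.65°) = -0.43808

0.618 -0.438 0.644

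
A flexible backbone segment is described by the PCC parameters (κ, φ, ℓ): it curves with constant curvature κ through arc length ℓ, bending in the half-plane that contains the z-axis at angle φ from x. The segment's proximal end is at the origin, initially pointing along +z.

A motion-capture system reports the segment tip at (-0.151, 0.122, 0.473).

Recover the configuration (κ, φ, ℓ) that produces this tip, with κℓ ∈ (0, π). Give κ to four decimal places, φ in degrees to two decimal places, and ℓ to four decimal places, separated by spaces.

1.4852 141.06 0.5244

ρ = √(x²+y²) = √(-0.151² + 0.122²) = 0.19413
φ = atan2(y, x) mod 360° = atan2(0.122, -0.151) = 141.0636°
|p|² = ρ² + z² = 0.19413² + 0.473² = 0.26141
κ = 2ρ / |p|² = 2×0.19413 / 0.26141 = 1.48520
θ = 2·atan2(ρ, z) = 2·atan2(0.19413, 0.473) = 0.77890 rad
ℓ = θ/κ = 0.77890/1.48520 = 0.52444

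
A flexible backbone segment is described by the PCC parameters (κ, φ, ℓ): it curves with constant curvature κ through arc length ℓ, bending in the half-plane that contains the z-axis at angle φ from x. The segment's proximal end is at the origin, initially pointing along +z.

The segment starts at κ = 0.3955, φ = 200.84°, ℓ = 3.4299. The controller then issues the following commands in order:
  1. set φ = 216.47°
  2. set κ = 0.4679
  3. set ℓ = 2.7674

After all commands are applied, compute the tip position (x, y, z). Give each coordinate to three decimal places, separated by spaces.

-1.250 -0.924 2.056

initial: κ=0.3955, φ=200.84°, ℓ=3.4299
cmd 1: set φ=216.47° → (κ,φ,ℓ)=(0.3955,216.47°,3.4299) → tip=(-1.6009,-1.1833,2.4706)
cmd 2: set κ=0.4679 → (κ,φ,ℓ)=(0.4679,216.47°,3.4299) → tip=(-1.7772,-1.3136,2.1360)
cmd 3: set ℓ=2.7674 → (κ,φ,ℓ)=(0.4679,216.47°,2.7674) → tip=(-1.2504,-0.9243,2.0564)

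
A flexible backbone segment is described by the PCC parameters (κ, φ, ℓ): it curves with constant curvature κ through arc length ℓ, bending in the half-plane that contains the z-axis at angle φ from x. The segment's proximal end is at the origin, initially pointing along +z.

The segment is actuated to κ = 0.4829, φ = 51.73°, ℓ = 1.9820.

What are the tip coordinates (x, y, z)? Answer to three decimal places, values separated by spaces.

θ = κ·ℓ = 0.4829 × 1.9820 = 0.95711 rad
ρ = (1 − cos θ)/κ = (1 − 0.57589)/0.4829 = 0.87826
z = sin θ / κ = 0.81753/0.4829 = 1.69296
x = ρ cos φ = 0.87826 × cos(51.73°) = 0.54397
y = ρ sin φ = 0.87826 × sin(51.73°) = 0.68952

0.544 0.690 1.693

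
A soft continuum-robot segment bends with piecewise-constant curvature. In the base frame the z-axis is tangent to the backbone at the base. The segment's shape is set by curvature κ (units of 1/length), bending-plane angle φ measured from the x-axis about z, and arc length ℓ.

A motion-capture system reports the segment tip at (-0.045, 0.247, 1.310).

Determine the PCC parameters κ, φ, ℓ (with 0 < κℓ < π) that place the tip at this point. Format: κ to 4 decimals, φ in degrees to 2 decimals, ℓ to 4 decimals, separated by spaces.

0.2822 100.33 1.3418

ρ = √(x²+y²) = √(-0.045² + 0.247²) = 0.25107
φ = atan2(y, x) mod 360° = atan2(0.247, -0.045) = 100.3253°
|p|² = ρ² + z² = 0.25107² + 1.310² = 1.77913
κ = 2ρ / |p|² = 2×0.25107 / 1.77913 = 0.28223
θ = 2·atan2(ρ, z) = 2·atan2(0.25107, 1.310) = 0.37871 rad
ℓ = θ/κ = 0.37871/0.28223 = 1.34185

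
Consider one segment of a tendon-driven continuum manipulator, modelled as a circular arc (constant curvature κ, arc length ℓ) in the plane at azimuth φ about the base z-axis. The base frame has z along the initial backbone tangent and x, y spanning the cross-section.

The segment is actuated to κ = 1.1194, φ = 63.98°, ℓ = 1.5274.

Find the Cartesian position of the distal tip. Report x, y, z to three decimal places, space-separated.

0.446 0.914 0.885

θ = κ·ℓ = 1.1194 × 1.5274 = 1.70977 rad
ρ = (1 − cos θ)/κ = (1 − -0.13853)/1.1194 = 1.01709
z = sin θ / κ = 0.99036/1.1194 = 0.88472
x = ρ cos φ = 1.01709 × cos(63.98°) = 0.44618
y = ρ sin φ = 1.01709 × sin(63.98°) = 0.91400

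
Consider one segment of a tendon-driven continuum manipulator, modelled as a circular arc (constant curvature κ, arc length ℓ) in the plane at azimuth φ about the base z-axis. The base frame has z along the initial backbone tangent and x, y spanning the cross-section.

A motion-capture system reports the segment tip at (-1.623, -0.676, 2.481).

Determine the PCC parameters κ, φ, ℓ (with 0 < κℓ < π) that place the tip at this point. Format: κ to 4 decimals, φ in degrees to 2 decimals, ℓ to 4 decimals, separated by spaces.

0.3803 202.61 3.2423

ρ = √(x²+y²) = √(-1.623² + -0.676²) = 1.75815
φ = atan2(y, x) mod 360° = atan2(-0.676, -1.623) = 202.6123°
|p|² = ρ² + z² = 1.75815² + 2.481² = 9.24647
κ = 2ρ / |p|² = 2×1.75815 / 9.24647 = 0.38029
θ = 2·atan2(ρ, z) = 2·atan2(1.75815, 2.481) = 1.23301 rad
ℓ = θ/κ = 1.23301/0.38029 = 3.24232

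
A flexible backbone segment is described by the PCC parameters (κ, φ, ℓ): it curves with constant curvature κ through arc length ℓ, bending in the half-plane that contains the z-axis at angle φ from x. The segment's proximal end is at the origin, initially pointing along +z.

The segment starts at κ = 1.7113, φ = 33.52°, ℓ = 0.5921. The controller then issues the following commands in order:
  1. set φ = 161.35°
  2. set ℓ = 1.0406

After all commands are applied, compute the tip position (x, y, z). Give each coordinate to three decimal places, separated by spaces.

initial: κ=1.7113, φ=33.52°, ℓ=0.5921
cmd 1: set φ=161.35° → (κ,φ,ℓ)=(1.7113,161.35°,0.5921) → tip=(-0.2607,0.0880,0.4959)
cmd 2: set ℓ=1.0406 → (κ,φ,ℓ)=(1.7113,161.35°,1.0406) → tip=(-0.6691,0.2258,0.5715)

-0.669 0.226 0.572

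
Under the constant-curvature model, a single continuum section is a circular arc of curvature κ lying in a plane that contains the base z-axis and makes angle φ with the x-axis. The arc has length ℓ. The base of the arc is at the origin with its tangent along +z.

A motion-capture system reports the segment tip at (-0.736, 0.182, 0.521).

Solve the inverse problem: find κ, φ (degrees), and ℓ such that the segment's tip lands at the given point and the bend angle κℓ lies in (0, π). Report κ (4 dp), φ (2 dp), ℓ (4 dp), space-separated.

ρ = √(x²+y²) = √(-0.736² + 0.182²) = 0.75817
φ = atan2(y, x) mod 360° = atan2(0.182, -0.736) = 166.1104°
|p|² = ρ² + z² = 0.75817² + 0.521² = 0.84626
κ = 2ρ / |p|² = 2×0.75817 / 0.84626 = 1.79181
θ = 2·atan2(ρ, z) = 2·atan2(0.75817, 0.521) = 1.93745 rad
ℓ = θ/κ = 1.93745/1.79181 = 1.08128

1.7918 166.11 1.0813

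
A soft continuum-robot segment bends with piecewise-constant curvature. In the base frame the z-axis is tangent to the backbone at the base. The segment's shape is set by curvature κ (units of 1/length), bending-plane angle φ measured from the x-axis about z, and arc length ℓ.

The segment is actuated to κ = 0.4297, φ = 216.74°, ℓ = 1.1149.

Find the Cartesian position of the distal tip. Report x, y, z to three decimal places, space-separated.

θ = κ·ℓ = 0.4297 × 1.1149 = 0.47907 rad
ρ = (1 − cos θ)/κ = (1 − 0.88742)/0.4297 = 0.26199
z = sin θ / κ = 0.46096/0.4297 = 1.07274
x = ρ cos φ = 0.26199 × cos(216.74°) = -0.20995
y = ρ sin φ = 0.26199 × sin(216.74°) = -0.15672

-0.210 -0.157 1.073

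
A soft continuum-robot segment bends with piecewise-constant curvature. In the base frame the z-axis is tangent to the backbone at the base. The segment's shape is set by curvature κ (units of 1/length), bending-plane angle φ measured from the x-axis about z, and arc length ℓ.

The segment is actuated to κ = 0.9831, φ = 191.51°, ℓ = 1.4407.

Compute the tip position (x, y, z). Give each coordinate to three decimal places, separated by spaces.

θ = κ·ℓ = 0.9831 × 1.4407 = 1.41635 rad
ρ = (1 − cos θ)/κ = (1 − 0.15383)/0.9831 = 0.86072
z = sin θ / κ = 0.98810/0.9831 = 1.00508
x = ρ cos φ = 0.86072 × cos(191.51°) = -0.84341
y = ρ sin φ = 0.86072 × sin(191.51°) = -0.17175

-0.843 -0.172 1.005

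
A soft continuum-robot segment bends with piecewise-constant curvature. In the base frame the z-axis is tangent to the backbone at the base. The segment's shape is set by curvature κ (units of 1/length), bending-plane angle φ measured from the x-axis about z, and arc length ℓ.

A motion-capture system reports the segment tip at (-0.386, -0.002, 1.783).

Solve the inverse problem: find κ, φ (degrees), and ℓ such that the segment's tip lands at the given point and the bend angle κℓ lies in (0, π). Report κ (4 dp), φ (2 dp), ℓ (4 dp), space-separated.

ρ = √(x²+y²) = √(-0.386² + -0.002²) = 0.38601
φ = atan2(y, x) mod 360° = atan2(-0.002, -0.386) = 180.2969°
|p|² = ρ² + z² = 0.38601² + 1.783² = 3.32809
κ = 2ρ / |p|² = 2×0.38601 / 3.32809 = 0.23197
θ = 2·atan2(ρ, z) = 2·atan2(0.38601, 1.783) = 0.42640 rad
ℓ = θ/κ = 0.42640/0.23197 = 1.83820

0.2320 180.30 1.8382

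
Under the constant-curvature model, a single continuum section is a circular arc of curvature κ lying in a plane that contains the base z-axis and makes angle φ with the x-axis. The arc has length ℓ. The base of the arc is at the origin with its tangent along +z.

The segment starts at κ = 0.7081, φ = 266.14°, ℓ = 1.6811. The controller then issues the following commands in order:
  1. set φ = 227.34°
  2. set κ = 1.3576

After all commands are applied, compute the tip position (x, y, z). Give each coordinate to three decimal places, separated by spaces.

initial: κ=0.7081, φ=266.14°, ℓ=1.6811
cmd 1: set φ=227.34° → (κ,φ,ℓ)=(0.7081,227.34°,1.6811) → tip=(-0.6017,-0.6529,1.3113)
cmd 2: set κ=1.3576 → (κ,φ,ℓ)=(1.3576,227.34°,1.6811) → tip=(-0.8251,-0.8954,0.5579)

-0.825 -0.895 0.558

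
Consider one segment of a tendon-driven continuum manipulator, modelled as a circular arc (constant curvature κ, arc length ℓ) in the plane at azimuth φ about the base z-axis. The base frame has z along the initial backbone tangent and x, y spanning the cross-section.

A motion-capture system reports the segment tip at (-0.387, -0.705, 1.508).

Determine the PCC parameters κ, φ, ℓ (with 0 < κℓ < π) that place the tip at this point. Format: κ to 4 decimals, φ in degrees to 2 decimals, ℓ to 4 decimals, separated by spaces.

ρ = √(x²+y²) = √(-0.387² + -0.705²) = 0.80424
φ = atan2(y, x) mod 360° = atan2(-0.705, -0.387) = 241.2360°
|p|² = ρ² + z² = 0.80424² + 1.508² = 2.92086
κ = 2ρ / |p|² = 2×0.80424 / 2.92086 = 0.55068
θ = 2·atan2(ρ, z) = 2·atan2(0.80424, 1.508) = 0.97988 rad
ℓ = θ/κ = 0.97988/0.55068 = 1.77939

0.5507 241.24 1.7794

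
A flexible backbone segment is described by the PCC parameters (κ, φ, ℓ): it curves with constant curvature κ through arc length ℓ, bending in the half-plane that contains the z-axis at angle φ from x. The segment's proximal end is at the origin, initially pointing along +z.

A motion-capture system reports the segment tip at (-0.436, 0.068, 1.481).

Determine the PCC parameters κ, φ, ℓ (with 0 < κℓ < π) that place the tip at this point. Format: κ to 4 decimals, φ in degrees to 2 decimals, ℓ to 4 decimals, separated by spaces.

0.3696 171.14 1.5672

ρ = √(x²+y²) = √(-0.436² + 0.068²) = 0.44127
φ = atan2(y, x) mod 360° = atan2(0.068, -0.436) = 171.1354°
|p|² = ρ² + z² = 0.44127² + 1.481² = 2.38808
κ = 2ρ / |p|² = 2×0.44127 / 2.38808 = 0.36956
θ = 2·atan2(ρ, z) = 2·atan2(0.44127, 1.481) = 0.57916 rad
ℓ = θ/κ = 0.57916/0.36956 = 1.56715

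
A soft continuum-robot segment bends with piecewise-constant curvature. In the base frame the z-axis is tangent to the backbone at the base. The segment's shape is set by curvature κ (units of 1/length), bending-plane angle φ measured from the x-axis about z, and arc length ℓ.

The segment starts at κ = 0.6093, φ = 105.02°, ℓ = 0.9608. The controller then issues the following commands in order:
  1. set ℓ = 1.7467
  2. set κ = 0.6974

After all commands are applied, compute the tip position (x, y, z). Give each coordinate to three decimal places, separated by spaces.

-0.243 0.907 1.346

initial: κ=0.6093, φ=105.02°, ℓ=0.9608
cmd 1: set ℓ=1.7467 → (κ,φ,ℓ)=(0.6093,105.02°,1.7467) → tip=(-0.2190,0.8161,1.4351)
cmd 2: set κ=0.6974 → (κ,φ,ℓ)=(0.6974,105.02°,1.7467) → tip=(-0.2433,0.9066,1.3457)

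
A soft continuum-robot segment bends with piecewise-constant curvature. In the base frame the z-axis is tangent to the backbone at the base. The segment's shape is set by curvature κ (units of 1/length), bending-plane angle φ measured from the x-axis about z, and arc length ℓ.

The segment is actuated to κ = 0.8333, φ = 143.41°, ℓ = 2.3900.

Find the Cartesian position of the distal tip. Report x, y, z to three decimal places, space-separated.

-1.357 1.008 1.095

θ = κ·ℓ = 0.8333 × 2.3900 = 1.99159 rad
ρ = (1 − cos θ)/κ = (1 − -0.40848)/0.8333 = 1.69025
z = sin θ / κ = 0.91277/0.8333 = 1.09536
x = ρ cos φ = 1.69025 × cos(143.41°) = -1.35714
y = ρ sin φ = 1.69025 × sin(143.41°) = 1.00753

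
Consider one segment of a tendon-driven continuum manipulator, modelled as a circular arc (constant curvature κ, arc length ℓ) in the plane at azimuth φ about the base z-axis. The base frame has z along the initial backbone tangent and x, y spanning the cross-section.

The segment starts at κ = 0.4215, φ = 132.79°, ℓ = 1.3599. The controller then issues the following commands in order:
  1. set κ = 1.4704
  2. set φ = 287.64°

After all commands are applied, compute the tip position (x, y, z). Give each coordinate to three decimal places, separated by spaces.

0.292 -0.918 0.619

initial: κ=0.4215, φ=132.79°, ℓ=1.3599
cmd 1: set κ=1.4704 → (κ,φ,ℓ)=(1.4704,132.79°,1.3599) → tip=(-0.6541,0.7066,0.6185)
cmd 2: set φ=287.64° → (κ,φ,ℓ)=(1.4704,287.64°,1.3599) → tip=(0.2918,-0.9176,0.6185)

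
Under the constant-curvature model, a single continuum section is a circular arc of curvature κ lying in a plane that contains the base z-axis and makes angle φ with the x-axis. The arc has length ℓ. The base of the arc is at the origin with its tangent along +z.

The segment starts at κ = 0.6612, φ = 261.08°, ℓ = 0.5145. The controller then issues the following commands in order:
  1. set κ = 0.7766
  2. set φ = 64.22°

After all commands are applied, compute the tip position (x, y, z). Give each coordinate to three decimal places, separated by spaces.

0.044 0.091 0.501

initial: κ=0.6612, φ=261.08°, ℓ=0.5145
cmd 1: set κ=0.7766 → (κ,φ,ℓ)=(0.7766,261.08°,0.5145) → tip=(-0.0157,-0.1002,0.5009)
cmd 2: set φ=64.22° → (κ,φ,ℓ)=(0.7766,64.22°,0.5145) → tip=(0.0441,0.0913,0.5009)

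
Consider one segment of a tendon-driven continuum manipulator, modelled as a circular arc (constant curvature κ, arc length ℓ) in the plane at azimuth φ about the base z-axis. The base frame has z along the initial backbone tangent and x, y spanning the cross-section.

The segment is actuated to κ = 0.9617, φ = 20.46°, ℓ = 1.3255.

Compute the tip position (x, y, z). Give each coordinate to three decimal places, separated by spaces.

θ = κ·ℓ = 0.9617 × 1.3255 = 1.27473 rad
ρ = (1 − cos θ)/κ = (1 − 0.29176)/0.9617 = 0.73645
z = sin θ / κ = 0.95649/0.9617 = 0.99459
x = ρ cos φ = 0.73645 × cos(20.46°) = 0.68999
y = ρ sin φ = 0.73645 × sin(20.46°) = 0.25743

0.690 0.257 0.995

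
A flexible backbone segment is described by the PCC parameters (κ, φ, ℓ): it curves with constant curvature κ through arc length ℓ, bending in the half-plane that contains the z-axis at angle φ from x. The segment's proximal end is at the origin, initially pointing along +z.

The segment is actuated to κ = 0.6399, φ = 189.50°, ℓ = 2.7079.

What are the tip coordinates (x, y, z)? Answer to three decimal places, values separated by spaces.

θ = κ·ℓ = 0.6399 × 2.7079 = 1.73279 rad
ρ = (1 − cos θ)/κ = (1 − -0.16128)/0.6399 = 1.81479
z = sin θ / κ = 0.98691/0.6399 = 1.54229
x = ρ cos φ = 1.81479 × cos(189.50°) = -1.78990
y = ρ sin φ = 1.81479 × sin(189.50°) = -0.29953

-1.790 -0.300 1.542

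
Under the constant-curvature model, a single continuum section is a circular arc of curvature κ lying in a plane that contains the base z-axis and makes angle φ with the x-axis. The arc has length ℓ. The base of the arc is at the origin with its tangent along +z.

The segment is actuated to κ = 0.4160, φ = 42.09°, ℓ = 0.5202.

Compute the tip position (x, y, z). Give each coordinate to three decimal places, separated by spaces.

0.042 0.038 0.516

θ = κ·ℓ = 0.4160 × 0.5202 = 0.21640 rad
ρ = (1 − cos θ)/κ = (1 − 0.97668)/0.4160 = 0.05607
z = sin θ / κ = 0.21472/0.4160 = 0.51615
x = ρ cos φ = 0.05607 × cos(42.09°) = 0.04161
y = ρ sin φ = 0.05607 × sin(42.09°) = 0.03758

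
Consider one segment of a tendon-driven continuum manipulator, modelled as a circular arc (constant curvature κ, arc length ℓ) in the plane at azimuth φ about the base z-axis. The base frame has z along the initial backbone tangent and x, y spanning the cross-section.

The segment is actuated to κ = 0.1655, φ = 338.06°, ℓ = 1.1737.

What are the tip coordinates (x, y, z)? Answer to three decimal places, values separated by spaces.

0.105 -0.042 1.166

θ = κ·ℓ = 0.1655 × 1.1737 = 0.19425 rad
ρ = (1 − cos θ)/κ = (1 − 0.98119)/0.1655 = 0.11364
z = sin θ / κ = 0.19303/0.1655 = 1.16633
x = ρ cos φ = 0.11364 × cos(338.06°) = 0.10541
y = ρ sin φ = 0.11364 × sin(338.06°) = -0.04246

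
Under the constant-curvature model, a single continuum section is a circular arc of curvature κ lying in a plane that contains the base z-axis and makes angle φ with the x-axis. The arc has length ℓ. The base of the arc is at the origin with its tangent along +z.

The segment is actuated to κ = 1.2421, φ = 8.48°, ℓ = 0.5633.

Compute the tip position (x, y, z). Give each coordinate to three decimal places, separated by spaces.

θ = κ·ℓ = 1.2421 × 0.5633 = 0.69967 rad
ρ = (1 − cos θ)/κ = (1 − 0.76505)/1.2421 = 0.18915
z = sin θ / κ = 0.64397/1.2421 = 0.51845
x = ρ cos φ = 0.18915 × cos(8.48°) = 0.18709
y = ρ sin φ = 0.18915 × sin(8.48°) = 0.02789

0.187 0.028 0.518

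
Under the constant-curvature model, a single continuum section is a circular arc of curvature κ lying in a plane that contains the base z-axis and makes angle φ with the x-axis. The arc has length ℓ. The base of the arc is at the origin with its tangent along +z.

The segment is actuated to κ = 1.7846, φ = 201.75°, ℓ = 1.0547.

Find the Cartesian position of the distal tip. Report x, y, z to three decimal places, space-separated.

θ = κ·ℓ = 1.7846 × 1.0547 = 1.88222 rad
ρ = (1 − cos θ)/κ = (1 − -0.30641)/1.7846 = 0.73205
z = sin θ / κ = 0.95190/1.7846 = 0.53340
x = ρ cos φ = 0.73205 × cos(201.75°) = -0.67993
y = ρ sin φ = 0.73205 × sin(201.75°) = -0.27127

-0.680 -0.271 0.533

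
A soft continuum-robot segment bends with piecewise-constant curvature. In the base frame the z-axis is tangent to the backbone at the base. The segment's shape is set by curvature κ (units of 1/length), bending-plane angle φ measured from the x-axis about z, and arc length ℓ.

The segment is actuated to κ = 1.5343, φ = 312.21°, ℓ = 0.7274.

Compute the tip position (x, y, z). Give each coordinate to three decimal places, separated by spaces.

θ = κ·ℓ = 1.5343 × 0.7274 = 1.11605 rad
ρ = (1 − cos θ)/κ = (1 − 0.43923)/1.5343 = 0.36549
z = sin θ / κ = 0.89837/1.5343 = 0.58553
x = ρ cos φ = 0.36549 × cos(312.21°) = 0.24555
y = ρ sin φ = 0.36549 × sin(312.21°) = -0.27071

0.246 -0.271 0.586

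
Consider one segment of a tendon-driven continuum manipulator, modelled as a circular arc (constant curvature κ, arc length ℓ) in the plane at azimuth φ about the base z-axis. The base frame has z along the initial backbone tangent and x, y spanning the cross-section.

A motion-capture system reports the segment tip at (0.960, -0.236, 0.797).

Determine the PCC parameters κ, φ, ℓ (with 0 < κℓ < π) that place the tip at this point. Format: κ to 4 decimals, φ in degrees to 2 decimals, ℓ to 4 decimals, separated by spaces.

1.2261 346.19 1.4554

ρ = √(x²+y²) = √(0.960² + -0.236²) = 0.98858
φ = atan2(y, x) mod 360° = atan2(-0.236, 0.960) = 346.1887°
|p|² = ρ² + z² = 0.98858² + 0.797² = 1.61251
κ = 2ρ / |p|² = 2×0.98858 / 1.61251 = 1.22615
θ = 2·atan2(ρ, z) = 2·atan2(0.98858, 0.797) = 1.78457 rad
ℓ = θ/κ = 1.78457/1.22615 = 1.45543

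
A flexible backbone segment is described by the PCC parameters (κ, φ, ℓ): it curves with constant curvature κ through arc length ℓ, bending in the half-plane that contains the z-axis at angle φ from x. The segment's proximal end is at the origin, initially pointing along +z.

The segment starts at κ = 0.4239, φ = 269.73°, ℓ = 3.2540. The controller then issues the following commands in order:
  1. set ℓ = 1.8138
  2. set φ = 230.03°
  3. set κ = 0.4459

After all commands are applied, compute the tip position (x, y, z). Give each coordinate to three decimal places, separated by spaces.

initial: κ=0.4239, φ=269.73°, ℓ=3.2540
cmd 1: set ℓ=1.8138 → (κ,φ,ℓ)=(0.4239,269.73°,1.8138) → tip=(-0.0031,-0.6636,1.6403)
cmd 2: set φ=230.03° → (κ,φ,ℓ)=(0.4239,230.03°,1.8138) → tip=(-0.4263,-0.5086,1.6403)
cmd 3: set κ=0.4459 → (κ,φ,ℓ)=(0.4459,230.03°,1.8138) → tip=(-0.4460,-0.5321,1.6224)

-0.446 -0.532 1.622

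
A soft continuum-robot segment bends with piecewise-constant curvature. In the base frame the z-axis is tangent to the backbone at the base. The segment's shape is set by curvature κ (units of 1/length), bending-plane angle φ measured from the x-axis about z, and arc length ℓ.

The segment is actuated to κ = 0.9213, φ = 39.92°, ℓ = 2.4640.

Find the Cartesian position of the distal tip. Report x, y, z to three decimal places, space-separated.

θ = κ·ℓ = 0.9213 × 2.4640 = 2.27008 rad
ρ = (1 − cos θ)/κ = (1 − -0.64367)/0.9213 = 1.78408
z = sin θ / κ = 0.76530/0.9213 = 0.83068
x = ρ cos φ = 1.78408 × cos(39.92°) = 1.36828
y = ρ sin φ = 1.78408 × sin(39.92°) = 1.14487

1.368 1.145 0.831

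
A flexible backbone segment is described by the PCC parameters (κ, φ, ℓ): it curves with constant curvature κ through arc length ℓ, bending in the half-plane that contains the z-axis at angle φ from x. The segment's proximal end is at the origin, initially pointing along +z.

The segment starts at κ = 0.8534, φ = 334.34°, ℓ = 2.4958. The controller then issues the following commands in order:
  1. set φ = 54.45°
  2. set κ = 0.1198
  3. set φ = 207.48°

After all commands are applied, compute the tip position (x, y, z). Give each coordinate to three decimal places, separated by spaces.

-0.329 -0.171 2.459

initial: κ=0.8534, φ=334.34°, ℓ=2.4958
cmd 1: set φ=54.45° → (κ,φ,ℓ)=(0.8534,54.45°,2.4958) → tip=(1.0427,1.4591,0.9933)
cmd 2: set κ=0.1198 → (κ,φ,ℓ)=(0.1198,54.45°,2.4958) → tip=(0.2153,0.3013,2.4588)
cmd 3: set φ=207.48° → (κ,φ,ℓ)=(0.1198,207.48°,2.4958) → tip=(-0.3286,-0.1709,2.4588)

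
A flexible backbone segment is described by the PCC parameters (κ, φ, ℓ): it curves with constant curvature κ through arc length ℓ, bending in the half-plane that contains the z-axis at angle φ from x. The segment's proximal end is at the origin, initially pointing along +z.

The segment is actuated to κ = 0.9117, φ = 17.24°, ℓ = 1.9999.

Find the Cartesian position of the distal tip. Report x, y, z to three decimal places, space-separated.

1.309 0.406 1.062

θ = κ·ℓ = 0.9117 × 1.9999 = 1.82331 rad
ρ = (1 − cos θ)/κ = (1 − -0.24984)/0.9117 = 1.37089
z = sin θ / κ = 0.96829/0.9117 = 1.06207
x = ρ cos φ = 1.37089 × cos(17.24°) = 1.30930
y = ρ sin φ = 1.37089 × sin(17.24°) = 0.40630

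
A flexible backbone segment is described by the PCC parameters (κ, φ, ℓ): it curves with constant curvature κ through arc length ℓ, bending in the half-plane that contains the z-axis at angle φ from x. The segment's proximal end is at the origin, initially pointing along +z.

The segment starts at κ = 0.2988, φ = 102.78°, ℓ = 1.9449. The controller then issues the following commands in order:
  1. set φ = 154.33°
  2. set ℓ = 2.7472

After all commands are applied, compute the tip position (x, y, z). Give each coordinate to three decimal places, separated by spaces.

initial: κ=0.2988, φ=102.78°, ℓ=1.9449
cmd 1: set φ=154.33° → (κ,φ,ℓ)=(0.2988,154.33°,1.9449) → tip=(-0.4952,0.2380,1.8373)
cmd 2: set ℓ=2.7472 → (κ,φ,ℓ)=(0.2988,154.33°,2.7472) → tip=(-0.9605,0.4616,2.4489)

-0.960 0.462 2.449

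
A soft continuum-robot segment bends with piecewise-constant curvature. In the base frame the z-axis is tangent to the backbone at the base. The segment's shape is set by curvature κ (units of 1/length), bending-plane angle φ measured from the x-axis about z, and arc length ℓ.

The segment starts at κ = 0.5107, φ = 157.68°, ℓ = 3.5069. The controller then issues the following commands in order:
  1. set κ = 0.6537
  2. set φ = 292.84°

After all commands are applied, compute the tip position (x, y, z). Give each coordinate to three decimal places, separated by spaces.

0.986 -2.341 1.148

initial: κ=0.5107, φ=157.68°, ℓ=3.5069
cmd 1: set κ=0.6537 → (κ,φ,ℓ)=(0.6537,157.68°,3.5069) → tip=(-2.3500,0.9648,1.1484)
cmd 2: set φ=292.84° → (κ,φ,ℓ)=(0.6537,292.84°,3.5069) → tip=(0.9861,-2.3412,1.1484)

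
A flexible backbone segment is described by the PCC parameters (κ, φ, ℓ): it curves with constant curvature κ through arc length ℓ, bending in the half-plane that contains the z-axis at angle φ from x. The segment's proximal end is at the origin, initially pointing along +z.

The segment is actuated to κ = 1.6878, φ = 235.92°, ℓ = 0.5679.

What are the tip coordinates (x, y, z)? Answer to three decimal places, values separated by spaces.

θ = κ·ℓ = 1.6878 × 0.5679 = 0.95850 rad
ρ = (1 − cos θ)/κ = (1 − 0.57475)/1.6878 = 0.25196
z = sin θ / κ = 0.81833/1.6878 = 0.48485
x = ρ cos φ = 0.25196 × cos(235.92°) = -0.14118
y = ρ sin φ = 0.25196 × sin(235.92°) = -0.20868

-0.141 -0.209 0.485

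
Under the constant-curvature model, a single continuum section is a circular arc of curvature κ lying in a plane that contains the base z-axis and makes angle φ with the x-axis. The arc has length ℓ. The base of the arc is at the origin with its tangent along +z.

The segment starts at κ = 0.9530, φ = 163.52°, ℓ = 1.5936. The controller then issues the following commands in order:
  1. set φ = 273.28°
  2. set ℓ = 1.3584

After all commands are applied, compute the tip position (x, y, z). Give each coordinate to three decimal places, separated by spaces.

0.044 -0.762 1.010

initial: κ=0.9530, φ=163.52°, ℓ=1.5936
cmd 1: set φ=273.28° → (κ,φ,ℓ)=(0.9530,273.28°,1.5936) → tip=(0.0569,-0.9930,1.0479)
cmd 2: set ℓ=1.3584 → (κ,φ,ℓ)=(0.9530,273.28°,1.3584) → tip=(0.0437,-0.7619,1.0095)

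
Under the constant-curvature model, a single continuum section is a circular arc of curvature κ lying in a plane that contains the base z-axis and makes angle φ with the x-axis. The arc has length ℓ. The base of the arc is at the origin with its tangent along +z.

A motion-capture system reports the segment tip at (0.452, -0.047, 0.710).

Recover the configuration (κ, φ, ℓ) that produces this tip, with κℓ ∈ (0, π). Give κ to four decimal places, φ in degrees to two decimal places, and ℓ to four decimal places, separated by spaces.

ρ = √(x²+y²) = √(0.452² + -0.047²) = 0.45444
φ = atan2(y, x) mod 360° = atan2(-0.047, 0.452) = 354.0636°
|p|² = ρ² + z² = 0.45444² + 0.710² = 0.71061
κ = 2ρ / |p|² = 2×0.45444 / 0.71061 = 1.27900
θ = 2·atan2(ρ, z) = 2·atan2(0.45444, 0.710) = 1.13870 rad
ℓ = θ/κ = 1.13870/1.27900 = 0.89031

1.2790 354.06 0.8903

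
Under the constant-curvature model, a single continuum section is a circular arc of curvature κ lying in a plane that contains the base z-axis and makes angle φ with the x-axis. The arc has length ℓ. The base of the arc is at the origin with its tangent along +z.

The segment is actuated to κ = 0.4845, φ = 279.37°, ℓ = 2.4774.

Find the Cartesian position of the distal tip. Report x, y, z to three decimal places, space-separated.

θ = κ·ℓ = 0.4845 × 2.4774 = 1.20030 rad
ρ = (1 − cos θ)/κ = (1 − 0.36208)/0.4845 = 1.31666
z = sin θ / κ = 0.93215/0.4845 = 1.92394
x = ρ cos φ = 1.31666 × cos(279.37°) = 0.21436
y = ρ sin φ = 1.31666 × sin(279.37°) = -1.29909

0.214 -1.299 1.924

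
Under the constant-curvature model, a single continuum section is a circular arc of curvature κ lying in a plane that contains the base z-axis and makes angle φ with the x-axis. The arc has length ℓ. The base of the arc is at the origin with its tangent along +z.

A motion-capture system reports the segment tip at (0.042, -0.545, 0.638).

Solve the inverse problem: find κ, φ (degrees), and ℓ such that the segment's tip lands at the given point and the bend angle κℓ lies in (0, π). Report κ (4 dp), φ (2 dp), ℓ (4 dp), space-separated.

ρ = √(x²+y²) = √(0.042² + -0.545²) = 0.54662
φ = atan2(y, x) mod 360° = atan2(-0.545, 0.042) = 274.4067°
|p|² = ρ² + z² = 0.54662² + 0.638² = 0.70583
κ = 2ρ / |p|² = 2×0.54662 / 0.70583 = 1.54885
θ = 2·atan2(ρ, z) = 2·atan2(0.54662, 0.638) = 1.41682 rad
ℓ = θ/κ = 1.41682/1.54885 = 0.91475

1.5489 274.41 0.9148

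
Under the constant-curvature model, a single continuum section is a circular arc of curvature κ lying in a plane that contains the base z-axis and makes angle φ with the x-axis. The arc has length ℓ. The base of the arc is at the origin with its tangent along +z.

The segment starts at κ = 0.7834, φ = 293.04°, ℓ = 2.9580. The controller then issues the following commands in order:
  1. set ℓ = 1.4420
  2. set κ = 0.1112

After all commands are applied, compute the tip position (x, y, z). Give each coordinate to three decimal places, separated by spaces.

0.045 -0.106 1.436

initial: κ=0.7834, φ=293.04°, ℓ=2.9580
cmd 1: set ℓ=1.4420 → (κ,φ,ℓ)=(0.7834,293.04°,1.4420) → tip=(0.2863,-0.6731,1.1543)
cmd 2: set κ=0.1112 → (κ,φ,ℓ)=(0.1112,293.04°,1.4420) → tip=(0.0452,-0.1062,1.4358)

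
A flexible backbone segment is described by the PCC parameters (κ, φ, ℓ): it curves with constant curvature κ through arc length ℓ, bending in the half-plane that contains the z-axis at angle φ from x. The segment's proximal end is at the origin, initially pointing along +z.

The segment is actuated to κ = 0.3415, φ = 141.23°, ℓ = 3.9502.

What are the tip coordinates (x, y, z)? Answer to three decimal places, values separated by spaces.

-1.781 1.430 2.857

θ = κ·ℓ = 0.3415 × 3.9502 = 1.34899 rad
ρ = (1 − cos θ)/κ = (1 − 0.21999)/0.3415 = 2.28407
z = sin θ / κ = 0.97550/0.3415 = 2.85652
x = ρ cos φ = 2.28407 × cos(141.23°) = -1.78081
y = ρ sin φ = 2.28407 × sin(141.23°) = 1.43028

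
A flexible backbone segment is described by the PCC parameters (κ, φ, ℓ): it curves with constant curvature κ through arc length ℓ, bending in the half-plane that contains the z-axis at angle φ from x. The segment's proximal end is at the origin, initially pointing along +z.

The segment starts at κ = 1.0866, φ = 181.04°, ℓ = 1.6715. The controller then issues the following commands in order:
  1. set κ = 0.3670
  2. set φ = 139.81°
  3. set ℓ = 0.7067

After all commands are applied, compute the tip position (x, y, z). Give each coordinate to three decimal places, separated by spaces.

-0.070 0.059 0.699

initial: κ=1.0866, φ=181.04°, ℓ=1.6715
cmd 1: set κ=0.3670 → (κ,φ,ℓ)=(0.3670,181.04°,1.6715) → tip=(-0.4967,-0.0090,1.5686)
cmd 2: set φ=139.81° → (κ,φ,ℓ)=(0.3670,139.81°,1.6715) → tip=(-0.3795,0.3206,1.5686)
cmd 3: set ℓ=0.7067 → (κ,φ,ℓ)=(0.3670,139.81°,0.7067) → tip=(-0.0696,0.0588,0.6988)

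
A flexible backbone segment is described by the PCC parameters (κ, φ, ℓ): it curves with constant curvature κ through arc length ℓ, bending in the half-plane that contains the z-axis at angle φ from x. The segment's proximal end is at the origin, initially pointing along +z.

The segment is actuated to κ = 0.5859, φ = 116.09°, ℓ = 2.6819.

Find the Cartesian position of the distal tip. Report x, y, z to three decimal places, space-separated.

-0.751 1.534 1.707

θ = κ·ℓ = 0.5859 × 2.6819 = 1.57133 rad
ρ = (1 − cos θ)/κ = (1 − -0.00053)/0.5859 = 1.70768
z = sin θ / κ = 1.00000/0.5859 = 1.70678
x = ρ cos φ = 1.70768 × cos(116.09°) = -0.75101
y = ρ sin φ = 1.70768 × sin(116.09°) = 1.53367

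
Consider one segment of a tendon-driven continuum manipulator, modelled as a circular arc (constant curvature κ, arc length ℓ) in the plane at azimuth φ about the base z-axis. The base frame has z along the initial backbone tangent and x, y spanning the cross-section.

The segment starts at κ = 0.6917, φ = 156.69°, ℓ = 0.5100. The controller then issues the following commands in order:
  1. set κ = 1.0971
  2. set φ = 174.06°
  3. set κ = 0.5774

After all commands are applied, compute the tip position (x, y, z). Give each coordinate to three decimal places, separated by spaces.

-0.074 0.008 0.503

initial: κ=0.6917, φ=156.69°, ℓ=0.5100
cmd 1: set κ=1.0971 → (κ,φ,ℓ)=(1.0971,156.69°,0.5100) → tip=(-0.1276,0.0550,0.4838)
cmd 2: set φ=174.06° → (κ,φ,ℓ)=(1.0971,174.06°,0.5100) → tip=(-0.1382,0.0144,0.4838)
cmd 3: set κ=0.5774 → (κ,φ,ℓ)=(0.5774,174.06°,0.5100) → tip=(-0.0741,0.0077,0.5027)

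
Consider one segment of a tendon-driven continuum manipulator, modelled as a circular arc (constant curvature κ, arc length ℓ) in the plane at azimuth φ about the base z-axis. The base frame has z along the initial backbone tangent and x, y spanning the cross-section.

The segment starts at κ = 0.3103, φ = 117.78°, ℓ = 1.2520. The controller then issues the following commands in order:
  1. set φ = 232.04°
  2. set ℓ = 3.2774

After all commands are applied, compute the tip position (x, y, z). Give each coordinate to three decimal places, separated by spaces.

initial: κ=0.3103, φ=117.78°, ℓ=1.2520
cmd 1: set φ=232.04° → (κ,φ,ℓ)=(0.3103,232.04°,1.2520) → tip=(-0.1477,-0.1893,1.2207)
cmd 2: set ℓ=3.2774 → (κ,φ,ℓ)=(0.3103,232.04°,3.2774) → tip=(-0.9397,-1.2045,2.7410)

-0.940 -1.205 2.741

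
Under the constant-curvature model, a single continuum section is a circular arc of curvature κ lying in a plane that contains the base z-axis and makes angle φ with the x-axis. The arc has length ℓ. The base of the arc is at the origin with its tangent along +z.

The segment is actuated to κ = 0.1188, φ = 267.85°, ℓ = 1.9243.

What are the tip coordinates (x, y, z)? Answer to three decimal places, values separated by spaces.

θ = κ·ℓ = 0.1188 × 1.9243 = 0.22861 rad
ρ = (1 − cos θ)/κ = (1 − 0.97398)/0.1188 = 0.21900
z = sin θ / κ = 0.22662/0.1188 = 1.90758
x = ρ cos φ = 0.21900 × cos(267.85°) = -0.00822
y = ρ sin φ = 0.21900 × sin(267.85°) = -0.21884

-0.008 -0.219 1.908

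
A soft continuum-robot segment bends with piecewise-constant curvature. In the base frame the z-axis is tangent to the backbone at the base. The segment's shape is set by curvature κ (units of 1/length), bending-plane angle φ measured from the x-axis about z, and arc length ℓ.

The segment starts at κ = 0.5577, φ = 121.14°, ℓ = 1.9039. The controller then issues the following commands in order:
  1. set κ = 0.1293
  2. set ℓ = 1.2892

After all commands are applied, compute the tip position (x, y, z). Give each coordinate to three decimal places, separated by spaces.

-0.055 0.092 1.283

initial: κ=0.5577, φ=121.14°, ℓ=1.9039
cmd 1: set κ=0.1293 → (κ,φ,ℓ)=(0.1293,121.14°,1.9039) → tip=(-0.1206,0.1996,1.8847)
cmd 2: set ℓ=1.2892 → (κ,φ,ℓ)=(0.1293,121.14°,1.2892) → tip=(-0.0554,0.0918,1.2832)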